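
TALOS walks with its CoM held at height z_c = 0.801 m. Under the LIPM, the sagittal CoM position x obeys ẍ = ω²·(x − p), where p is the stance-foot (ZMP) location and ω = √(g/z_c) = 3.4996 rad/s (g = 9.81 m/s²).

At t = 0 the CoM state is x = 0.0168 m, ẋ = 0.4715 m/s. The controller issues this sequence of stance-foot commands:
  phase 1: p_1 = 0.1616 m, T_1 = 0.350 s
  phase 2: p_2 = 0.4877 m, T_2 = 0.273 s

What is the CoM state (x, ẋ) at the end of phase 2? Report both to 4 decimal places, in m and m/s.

phase 1: p=0.1616, T=0.350, ωT=1.224860, cosh=1.848744, sinh=1.554945; start (x,ẋ)=(0.016800, 0.471500) → end (x,ẋ)=(0.103399, 0.083727)
phase 2: p=0.4877, T=0.273, ωT=0.955391, cosh=1.492174, sinh=1.107512; start (x,ẋ)=(0.103399, 0.083727) → end (x,ẋ)=(-0.059247, -1.364558)

x = -0.0592, ẋ = -1.3646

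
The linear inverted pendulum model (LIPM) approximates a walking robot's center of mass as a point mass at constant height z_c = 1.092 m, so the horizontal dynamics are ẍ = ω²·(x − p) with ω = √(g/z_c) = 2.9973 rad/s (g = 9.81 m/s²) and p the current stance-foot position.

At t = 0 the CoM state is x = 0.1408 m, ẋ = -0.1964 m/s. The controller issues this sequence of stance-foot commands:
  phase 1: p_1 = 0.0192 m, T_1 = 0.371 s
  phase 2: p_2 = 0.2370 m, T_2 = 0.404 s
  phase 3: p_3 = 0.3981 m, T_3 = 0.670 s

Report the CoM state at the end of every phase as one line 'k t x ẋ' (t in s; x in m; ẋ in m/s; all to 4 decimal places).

phase 1: p=0.0192, T=0.371, ωT=1.111998, cosh=1.684665, sinh=1.355763; start (x,ẋ)=(0.140800, -0.196400) → end (x,ẋ)=(0.135218, 0.163269)
phase 2: p=0.2370, T=0.404, ωT=1.210909, cosh=1.827231, sinh=1.529304; start (x,ẋ)=(0.135218, 0.163269) → end (x,ẋ)=(0.134325, -0.168216)
phase 3: p=0.3981, T=0.670, ωT=2.008191, cosh=3.792030, sinh=3.657799; start (x,ẋ)=(0.134325, -0.168216) → end (x,ẋ)=(-0.807427, -3.529782)

1 0.3710 0.1352 0.1633
2 0.7750 0.1343 -0.1682
3 1.4450 -0.8074 -3.5298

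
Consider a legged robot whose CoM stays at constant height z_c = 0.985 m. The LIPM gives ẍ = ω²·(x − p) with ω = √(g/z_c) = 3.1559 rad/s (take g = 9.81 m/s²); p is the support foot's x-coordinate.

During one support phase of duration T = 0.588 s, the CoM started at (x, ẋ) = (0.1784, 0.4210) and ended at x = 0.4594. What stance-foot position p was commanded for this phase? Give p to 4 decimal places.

p = 0.2378

ωT = 3.1559·0.588 = 1.855669; cosh(ωT) = 3.276163, sinh(ωT) = 3.119814
x(T) = p + (x₀−p)·cosh(ωT) + (ẋ₀/ω)·sinh(ωT) ⇒ p·(1 − cosh) = x(T) − x₀·cosh − (ẋ₀/ω)·sinh
numerator   = 0.4594 − (0.1784)·3.276163 − (0.4210/3.1559)·3.119814 = -0.541254
denominator = 1 − 3.276163 = -2.276163
p = -0.541254 / -2.276163 = 0.2378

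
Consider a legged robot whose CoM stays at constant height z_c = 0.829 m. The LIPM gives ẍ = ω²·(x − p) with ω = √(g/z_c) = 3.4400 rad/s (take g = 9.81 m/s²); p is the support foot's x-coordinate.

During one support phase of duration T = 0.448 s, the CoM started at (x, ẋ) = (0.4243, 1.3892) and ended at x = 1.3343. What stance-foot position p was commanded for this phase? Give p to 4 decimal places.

p = 0.4171

ωT = 3.4400·0.448 = 1.541120; cosh(ωT) = 2.441979, sinh(ωT) = 2.227838
x(T) = p + (x₀−p)·cosh(ωT) + (ẋ₀/ω)·sinh(ωT) ⇒ p·(1 − cosh) = x(T) − x₀·cosh − (ẋ₀/ω)·sinh
numerator   = 1.3343 − (0.4243)·2.441979 − (1.3892/3.4400)·2.227838 = -0.601516
denominator = 1 − 2.441979 = -1.441979
p = -0.601516 / -1.441979 = 0.4171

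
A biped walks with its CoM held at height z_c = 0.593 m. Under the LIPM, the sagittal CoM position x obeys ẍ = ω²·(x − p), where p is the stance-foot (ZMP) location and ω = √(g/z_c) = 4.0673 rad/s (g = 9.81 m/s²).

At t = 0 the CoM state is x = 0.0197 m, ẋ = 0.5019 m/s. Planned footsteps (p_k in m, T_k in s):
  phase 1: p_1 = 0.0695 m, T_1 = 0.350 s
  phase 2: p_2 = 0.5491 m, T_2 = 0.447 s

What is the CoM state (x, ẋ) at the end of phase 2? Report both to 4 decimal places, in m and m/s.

x = -0.0292, ẋ = -2.0080

phase 1: p=0.0695, T=0.350, ωT=1.423555, cosh=2.196355, sinh=1.955499; start (x,ẋ)=(0.019700, 0.501900) → end (x,ẋ)=(0.201428, 0.706261)
phase 2: p=0.5491, T=0.447, ωT=1.818083, cosh=3.161188, sinh=2.998851; start (x,ẋ)=(0.201428, 0.706261) → end (x,ẋ)=(-0.029225, -2.008013)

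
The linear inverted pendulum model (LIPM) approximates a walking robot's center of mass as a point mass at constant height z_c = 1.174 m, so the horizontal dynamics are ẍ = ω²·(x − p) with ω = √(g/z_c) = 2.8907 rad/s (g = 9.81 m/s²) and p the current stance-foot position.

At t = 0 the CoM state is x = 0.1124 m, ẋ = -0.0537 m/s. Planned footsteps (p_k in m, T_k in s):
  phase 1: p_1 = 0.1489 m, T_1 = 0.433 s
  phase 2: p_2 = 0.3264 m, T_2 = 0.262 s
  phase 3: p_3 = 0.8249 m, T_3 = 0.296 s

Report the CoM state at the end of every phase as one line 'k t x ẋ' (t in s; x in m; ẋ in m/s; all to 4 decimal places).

phase 1: p=0.1489, T=0.433, ωT=1.251673, cosh=1.891107, sinh=1.605081; start (x,ẋ)=(0.112400, -0.053700) → end (x,ẋ)=(0.050057, -0.270905)
phase 2: p=0.3264, T=0.262, ωT=0.757363, cosh=1.300773, sinh=0.831872; start (x,ẋ)=(0.050057, -0.270905) → end (x,ẋ)=(-0.111019, -1.016906)
phase 3: p=0.8249, T=0.296, ωT=0.855647, cosh=1.388952, sinh=0.963944; start (x,ẋ)=(-0.111019, -1.016906) → end (x,ẋ)=(-0.814149, -4.020348)

1 0.4330 0.0501 -0.2709
2 0.6950 -0.1110 -1.0169
3 0.9910 -0.8141 -4.0203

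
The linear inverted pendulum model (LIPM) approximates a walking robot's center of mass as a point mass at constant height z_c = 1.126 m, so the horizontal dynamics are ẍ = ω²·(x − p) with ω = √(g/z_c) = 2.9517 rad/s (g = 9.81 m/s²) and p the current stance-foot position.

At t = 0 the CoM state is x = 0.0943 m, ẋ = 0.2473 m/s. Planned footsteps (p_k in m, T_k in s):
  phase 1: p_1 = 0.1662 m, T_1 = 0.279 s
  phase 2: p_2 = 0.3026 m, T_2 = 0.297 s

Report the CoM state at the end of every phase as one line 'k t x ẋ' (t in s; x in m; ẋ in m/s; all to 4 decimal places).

phase 1: p=0.1662, T=0.279, ωT=0.823524, cosh=1.358699, sinh=0.919817; start (x,ẋ)=(0.094300, 0.247300) → end (x,ẋ)=(0.145574, 0.140796)
phase 2: p=0.3026, T=0.297, ωT=0.876655, cosh=1.409511, sinh=0.993338; start (x,ẋ)=(0.145574, 0.140796) → end (x,ẋ)=(0.128652, -0.261953)

1 0.2790 0.1456 0.1408
2 0.5760 0.1287 -0.2620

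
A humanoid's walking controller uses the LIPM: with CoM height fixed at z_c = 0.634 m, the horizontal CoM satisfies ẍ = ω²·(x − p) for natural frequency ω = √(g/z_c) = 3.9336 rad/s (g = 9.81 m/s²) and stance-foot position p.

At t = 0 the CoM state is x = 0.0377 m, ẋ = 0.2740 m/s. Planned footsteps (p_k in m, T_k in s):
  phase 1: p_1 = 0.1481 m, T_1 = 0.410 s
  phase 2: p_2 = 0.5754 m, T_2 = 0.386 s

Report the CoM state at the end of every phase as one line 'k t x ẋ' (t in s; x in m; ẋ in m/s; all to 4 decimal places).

1 0.4100 0.0280 -0.3314
2 0.7960 -0.9171 -5.4718

phase 1: p=0.1481, T=0.410, ωT=1.612776, cosh=2.608026, sinh=2.408692; start (x,ẋ)=(0.037700, 0.274000) → end (x,ẋ)=(0.027955, -0.331422)
phase 2: p=0.5754, T=0.386, ωT=1.518370, cosh=2.391923, sinh=2.172854; start (x,ẋ)=(0.027955, -0.331422) → end (x,ẋ)=(-0.917119, -5.471829)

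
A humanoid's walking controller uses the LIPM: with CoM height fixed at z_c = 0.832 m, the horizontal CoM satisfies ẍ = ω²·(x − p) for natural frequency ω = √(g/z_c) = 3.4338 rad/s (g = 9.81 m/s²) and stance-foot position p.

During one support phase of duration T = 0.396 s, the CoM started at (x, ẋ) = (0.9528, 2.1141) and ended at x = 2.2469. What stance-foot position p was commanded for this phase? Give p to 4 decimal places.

ωT = 3.4338·0.396 = 1.359785; cosh(ωT) = 2.076035, sinh(ωT) = 1.819319
x(T) = p + (x₀−p)·cosh(ωT) + (ẋ₀/ω)·sinh(ωT) ⇒ p·(1 − cosh) = x(T) − x₀·cosh − (ẋ₀/ω)·sinh
numerator   = 2.2469 − (0.9528)·2.076035 − (2.1141/3.4338)·1.819319 = -0.851254
denominator = 1 − 2.076035 = -1.076035
p = -0.851254 / -1.076035 = 0.7911

p = 0.7911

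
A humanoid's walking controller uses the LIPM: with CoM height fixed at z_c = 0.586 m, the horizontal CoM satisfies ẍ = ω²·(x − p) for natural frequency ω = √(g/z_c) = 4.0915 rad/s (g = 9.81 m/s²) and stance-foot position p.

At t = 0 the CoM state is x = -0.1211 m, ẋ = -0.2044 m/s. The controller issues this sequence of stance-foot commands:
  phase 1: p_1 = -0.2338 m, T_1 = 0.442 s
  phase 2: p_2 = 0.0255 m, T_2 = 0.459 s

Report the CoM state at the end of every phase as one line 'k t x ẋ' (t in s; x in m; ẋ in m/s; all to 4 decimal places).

phase 1: p=-0.2338, T=0.442, ωT=1.808443, cosh=3.132425, sinh=2.968516; start (x,ẋ)=(-0.121100, -0.204400) → end (x,ẋ)=(-0.029075, 0.728551)
phase 2: p=0.0255, T=0.459, ωT=1.877999, cosh=3.346648, sinh=3.193753; start (x,ẋ)=(-0.029075, 0.728551) → end (x,ẋ)=(0.411552, 1.725065)

1 0.4420 -0.0291 0.7286
2 0.9010 0.4116 1.7251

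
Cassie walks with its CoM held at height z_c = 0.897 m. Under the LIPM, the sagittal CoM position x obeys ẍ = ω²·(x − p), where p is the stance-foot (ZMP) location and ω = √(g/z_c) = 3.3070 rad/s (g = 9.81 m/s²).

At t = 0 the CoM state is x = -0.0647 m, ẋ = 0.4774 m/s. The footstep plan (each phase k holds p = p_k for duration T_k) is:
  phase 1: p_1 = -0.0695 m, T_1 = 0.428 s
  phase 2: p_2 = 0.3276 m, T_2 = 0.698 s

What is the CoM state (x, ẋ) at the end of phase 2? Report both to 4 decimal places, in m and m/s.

x = 1.3982, ẋ = 3.6821

phase 1: p=-0.0695, T=0.428, ωT=1.415396, cosh=2.180473, sinh=1.937644; start (x,ẋ)=(-0.064700, 0.477400) → end (x,ẋ)=(0.220685, 1.071715)
phase 2: p=0.3276, T=0.698, ωT=2.308286, cosh=5.078302, sinh=4.978870; start (x,ẋ)=(0.220685, 1.071715) → end (x,ẋ)=(1.398182, 3.682131)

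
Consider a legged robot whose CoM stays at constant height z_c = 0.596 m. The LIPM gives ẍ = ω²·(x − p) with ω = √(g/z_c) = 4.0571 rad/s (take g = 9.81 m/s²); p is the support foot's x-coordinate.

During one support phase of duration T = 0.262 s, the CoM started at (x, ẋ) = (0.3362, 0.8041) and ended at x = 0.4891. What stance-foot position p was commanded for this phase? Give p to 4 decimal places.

p = 0.4970

ωT = 4.0571·0.262 = 1.062960; cosh(ωT) = 1.620180, sinh(ωT) = 1.274748
x(T) = p + (x₀−p)·cosh(ωT) + (ẋ₀/ω)·sinh(ωT) ⇒ p·(1 − cosh) = x(T) − x₀·cosh − (ẋ₀/ω)·sinh
numerator   = 0.4891 − (0.3362)·1.620180 − (0.8041/4.0571)·1.274748 = -0.308254
denominator = 1 − 1.620180 = -0.620180
p = -0.308254 / -0.620180 = 0.4970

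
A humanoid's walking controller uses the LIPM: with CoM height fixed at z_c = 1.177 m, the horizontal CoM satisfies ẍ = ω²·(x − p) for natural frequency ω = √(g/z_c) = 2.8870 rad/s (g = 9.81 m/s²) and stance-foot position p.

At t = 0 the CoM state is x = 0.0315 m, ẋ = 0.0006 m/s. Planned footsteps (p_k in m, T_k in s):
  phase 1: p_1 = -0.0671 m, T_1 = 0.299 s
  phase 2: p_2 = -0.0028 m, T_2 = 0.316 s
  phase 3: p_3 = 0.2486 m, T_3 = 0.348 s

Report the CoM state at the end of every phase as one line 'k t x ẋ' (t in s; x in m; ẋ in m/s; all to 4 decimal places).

phase 1: p=-0.0671, T=0.299, ωT=0.863213, cosh=1.396285, sinh=0.974481; start (x,ẋ)=(0.031500, 0.000600) → end (x,ẋ)=(0.070776, 0.278232)
phase 2: p=-0.0028, T=0.316, ωT=0.912292, cosh=1.445813, sinh=1.044210; start (x,ẋ)=(0.070776, 0.278232) → end (x,ẋ)=(0.204212, 0.624076)
phase 3: p=0.2486, T=0.348, ωT=1.004676, cosh=1.548593, sinh=1.182430; start (x,ẋ)=(0.204212, 0.624076) → end (x,ẋ)=(0.435465, 0.814915)

1 0.2990 0.0708 0.2782
2 0.6150 0.2042 0.6241
3 0.9630 0.4355 0.8149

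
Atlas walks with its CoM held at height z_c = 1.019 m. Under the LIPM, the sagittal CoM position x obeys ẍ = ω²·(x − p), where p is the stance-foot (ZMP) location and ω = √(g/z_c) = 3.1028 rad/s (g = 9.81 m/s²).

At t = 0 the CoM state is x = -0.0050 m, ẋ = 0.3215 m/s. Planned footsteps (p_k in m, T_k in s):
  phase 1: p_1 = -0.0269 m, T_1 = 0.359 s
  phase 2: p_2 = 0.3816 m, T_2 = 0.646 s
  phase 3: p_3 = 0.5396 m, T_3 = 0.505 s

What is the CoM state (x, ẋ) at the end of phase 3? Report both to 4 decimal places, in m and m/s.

x = -0.3265, ẋ = -2.5472

phase 1: p=-0.0269, T=0.359, ωT=1.113905, cosh=1.687253, sinh=1.358978; start (x,ẋ)=(-0.005000, 0.321500) → end (x,ẋ)=(0.150863, 0.634796)
phase 2: p=0.3816, T=0.646, ωT=2.004409, cosh=3.778222, sinh=3.643482; start (x,ẋ)=(0.150863, 0.634796) → end (x,ẋ)=(0.255237, -0.210081)
phase 3: p=0.5396, T=0.505, ωT=1.566914, cosh=2.500263, sinh=2.291575; start (x,ẋ)=(0.255237, -0.210081) → end (x,ẋ)=(-0.326538, -2.547163)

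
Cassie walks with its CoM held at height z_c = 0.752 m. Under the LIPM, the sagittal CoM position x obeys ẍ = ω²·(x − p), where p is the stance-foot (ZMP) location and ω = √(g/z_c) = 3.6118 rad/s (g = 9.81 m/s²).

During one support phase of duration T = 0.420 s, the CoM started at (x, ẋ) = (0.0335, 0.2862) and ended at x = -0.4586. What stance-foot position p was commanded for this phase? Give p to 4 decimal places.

p = 0.5116

ωT = 3.6118·0.420 = 1.516956; cosh(ωT) = 2.388854, sinh(ωT) = 2.169475
x(T) = p + (x₀−p)·cosh(ωT) + (ẋ₀/ω)·sinh(ωT) ⇒ p·(1 − cosh) = x(T) − x₀·cosh − (ẋ₀/ω)·sinh
numerator   = -0.4586 − (0.0335)·2.388854 − (0.2862/3.6118)·2.169475 = -0.710536
denominator = 1 − 2.388854 = -1.388854
p = -0.710536 / -1.388854 = 0.5116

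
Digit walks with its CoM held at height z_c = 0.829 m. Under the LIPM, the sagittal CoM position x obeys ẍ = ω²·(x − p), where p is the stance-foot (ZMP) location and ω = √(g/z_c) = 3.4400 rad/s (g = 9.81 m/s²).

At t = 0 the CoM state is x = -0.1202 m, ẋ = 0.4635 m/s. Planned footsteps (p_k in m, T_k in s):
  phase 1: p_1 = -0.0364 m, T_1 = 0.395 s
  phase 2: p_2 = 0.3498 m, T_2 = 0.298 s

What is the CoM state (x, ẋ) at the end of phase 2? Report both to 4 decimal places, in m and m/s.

x = 0.0085, ẋ = -0.6283

phase 1: p=-0.0364, T=0.395, ωT=1.358800, cosh=2.074245, sinh=1.817276; start (x,ẋ)=(-0.120200, 0.463500) → end (x,ẋ)=(0.034635, 0.437543)
phase 2: p=0.3498, T=0.298, ωT=1.025120, cosh=1.573092, sinh=1.214338; start (x,ẋ)=(0.034635, 0.437543) → end (x,ẋ)=(0.008472, -0.628251)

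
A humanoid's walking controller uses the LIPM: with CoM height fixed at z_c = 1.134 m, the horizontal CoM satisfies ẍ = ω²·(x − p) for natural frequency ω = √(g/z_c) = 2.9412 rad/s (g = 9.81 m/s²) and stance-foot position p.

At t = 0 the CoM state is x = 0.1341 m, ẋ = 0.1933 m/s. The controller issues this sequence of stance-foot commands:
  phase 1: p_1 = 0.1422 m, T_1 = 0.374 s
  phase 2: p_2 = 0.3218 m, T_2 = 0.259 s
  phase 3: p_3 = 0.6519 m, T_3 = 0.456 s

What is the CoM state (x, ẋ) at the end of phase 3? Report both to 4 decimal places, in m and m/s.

phase 1: p=0.1422, T=0.374, ωT=1.100009, cosh=1.668530, sinh=1.335662; start (x,ẋ)=(0.134100, 0.193300) → end (x,ẋ)=(0.216467, 0.290706)
phase 2: p=0.3218, T=0.259, ωT=0.761771, cosh=1.304453, sinh=0.837614; start (x,ẋ)=(0.216467, 0.290706) → end (x,ẋ)=(0.267187, 0.119715)
phase 3: p=0.6519, T=0.456, ωT=1.341187, cosh=2.042558, sinh=1.781023; start (x,ẋ)=(0.267187, 0.119715) → end (x,ẋ)=(-0.061407, -1.770736)

x = -0.0614, ẋ = -1.7707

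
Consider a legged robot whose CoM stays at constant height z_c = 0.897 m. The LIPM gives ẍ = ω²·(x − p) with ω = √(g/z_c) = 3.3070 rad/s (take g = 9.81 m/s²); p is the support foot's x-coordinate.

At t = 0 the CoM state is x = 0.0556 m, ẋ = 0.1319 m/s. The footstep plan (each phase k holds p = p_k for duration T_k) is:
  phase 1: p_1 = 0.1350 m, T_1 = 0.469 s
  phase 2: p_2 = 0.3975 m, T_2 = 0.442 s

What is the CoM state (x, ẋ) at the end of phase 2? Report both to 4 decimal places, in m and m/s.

phase 1: p=0.1350, T=0.469, ωT=1.550983, cosh=2.464072, sinh=2.252032; start (x,ẋ)=(0.055600, 0.131900) → end (x,ẋ)=(0.029175, -0.266318)
phase 2: p=0.3975, T=0.442, ωT=1.461694, cosh=2.272552, sinh=2.040708; start (x,ẋ)=(0.029175, -0.266318) → end (x,ẋ)=(-0.603879, -3.090907)

x = -0.6039, ẋ = -3.0909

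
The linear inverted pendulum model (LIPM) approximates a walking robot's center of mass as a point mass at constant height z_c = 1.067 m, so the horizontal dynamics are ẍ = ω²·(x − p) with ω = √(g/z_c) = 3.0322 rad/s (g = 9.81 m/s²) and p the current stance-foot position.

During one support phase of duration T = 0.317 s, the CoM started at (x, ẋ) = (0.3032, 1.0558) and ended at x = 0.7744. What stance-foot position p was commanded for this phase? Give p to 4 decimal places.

p = 0.1377

ωT = 3.0322·0.317 = 0.961207; cosh(ωT) = 1.498641, sinh(ωT) = 1.116210
x(T) = p + (x₀−p)·cosh(ωT) + (ẋ₀/ω)·sinh(ωT) ⇒ p·(1 − cosh) = x(T) − x₀·cosh − (ẋ₀/ω)·sinh
numerator   = 0.7744 − (0.3032)·1.498641 − (1.0558/3.0322)·1.116210 = -0.068648
denominator = 1 − 1.498641 = -0.498641
p = -0.068648 / -0.498641 = 0.1377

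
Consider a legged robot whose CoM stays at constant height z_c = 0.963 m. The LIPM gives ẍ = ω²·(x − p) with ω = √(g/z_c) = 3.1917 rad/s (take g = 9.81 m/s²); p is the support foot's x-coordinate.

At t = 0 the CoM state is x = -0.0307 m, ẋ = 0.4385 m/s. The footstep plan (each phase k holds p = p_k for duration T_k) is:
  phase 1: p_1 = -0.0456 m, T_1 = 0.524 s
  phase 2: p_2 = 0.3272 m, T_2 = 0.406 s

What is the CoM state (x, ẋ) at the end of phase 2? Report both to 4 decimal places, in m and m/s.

phase 1: p=-0.0456, T=0.524, ωT=1.672451, cosh=2.756495, sinh=2.568708; start (x,ẋ)=(-0.030700, 0.438500) → end (x,ẋ)=(0.348380, 1.330881)
phase 2: p=0.3272, T=0.406, ωT=1.295830, cosh=1.963849, sinh=1.690179; start (x,ẋ)=(0.348380, 1.330881) → end (x,ẋ)=(1.073569, 2.727909)

x = 1.0736, ẋ = 2.7279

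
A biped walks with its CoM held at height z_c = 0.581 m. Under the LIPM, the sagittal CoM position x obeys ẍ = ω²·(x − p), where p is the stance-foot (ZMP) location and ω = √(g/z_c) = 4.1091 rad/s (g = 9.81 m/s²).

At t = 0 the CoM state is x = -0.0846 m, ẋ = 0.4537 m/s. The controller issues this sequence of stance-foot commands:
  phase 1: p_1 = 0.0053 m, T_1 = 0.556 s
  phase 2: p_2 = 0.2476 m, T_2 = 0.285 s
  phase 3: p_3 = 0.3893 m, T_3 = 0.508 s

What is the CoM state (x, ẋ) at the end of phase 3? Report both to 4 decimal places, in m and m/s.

phase 1: p=0.0053, T=0.556, ωT=2.284660, cosh=4.962075, sinh=4.860267; start (x,ẋ)=(-0.084600, 0.453700) → end (x,ẋ)=(0.095848, 0.455872)
phase 2: p=0.2476, T=0.285, ωT=1.171093, cosh=1.767773, sinh=1.457745; start (x,ẋ)=(0.095848, 0.455872) → end (x,ẋ)=(0.141063, -0.103118)
phase 3: p=0.3893, T=0.508, ωT=2.087423, cosh=4.094056, sinh=3.970050; start (x,ẋ)=(0.141063, -0.103118) → end (x,ẋ)=(-0.726626, -4.471747)

x = -0.7266, ẋ = -4.4717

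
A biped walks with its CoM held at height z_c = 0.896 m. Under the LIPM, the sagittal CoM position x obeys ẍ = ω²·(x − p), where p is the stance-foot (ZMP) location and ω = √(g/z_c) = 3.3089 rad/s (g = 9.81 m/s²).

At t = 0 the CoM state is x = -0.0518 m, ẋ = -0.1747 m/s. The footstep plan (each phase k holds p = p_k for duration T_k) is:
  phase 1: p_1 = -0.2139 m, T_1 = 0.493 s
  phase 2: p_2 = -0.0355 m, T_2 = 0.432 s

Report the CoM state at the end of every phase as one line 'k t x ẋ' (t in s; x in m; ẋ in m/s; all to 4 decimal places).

1 0.4930 0.0864 0.8546
2 0.9250 0.7421 2.6810

phase 1: p=-0.2139, T=0.493, ωT=1.631288, cosh=2.653064, sinh=2.457387; start (x,ẋ)=(-0.051800, -0.174700) → end (x,ẋ)=(0.086419, 0.854585)
phase 2: p=-0.0355, T=0.432, ωT=1.429445, cosh=2.207911, sinh=1.968469; start (x,ẋ)=(0.086419, 0.854585) → end (x,ẋ)=(0.742080, 2.680963)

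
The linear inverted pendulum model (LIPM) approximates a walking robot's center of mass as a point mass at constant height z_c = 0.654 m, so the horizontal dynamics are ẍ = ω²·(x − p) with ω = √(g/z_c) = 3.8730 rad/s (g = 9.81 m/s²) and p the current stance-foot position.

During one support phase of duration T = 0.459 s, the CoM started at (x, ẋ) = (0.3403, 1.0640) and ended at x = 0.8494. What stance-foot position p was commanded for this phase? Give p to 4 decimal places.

p = 0.4775

ωT = 3.8730·0.459 = 1.777707; cosh(ωT) = 3.042650, sinh(ωT) = 2.873625
x(T) = p + (x₀−p)·cosh(ωT) + (ẋ₀/ω)·sinh(ωT) ⇒ p·(1 − cosh) = x(T) − x₀·cosh − (ẋ₀/ω)·sinh
numerator   = 0.8494 − (0.3403)·3.042650 − (1.0640/3.8730)·2.873625 = -0.975463
denominator = 1 − 3.042650 = -2.042650
p = -0.975463 / -2.042650 = 0.4775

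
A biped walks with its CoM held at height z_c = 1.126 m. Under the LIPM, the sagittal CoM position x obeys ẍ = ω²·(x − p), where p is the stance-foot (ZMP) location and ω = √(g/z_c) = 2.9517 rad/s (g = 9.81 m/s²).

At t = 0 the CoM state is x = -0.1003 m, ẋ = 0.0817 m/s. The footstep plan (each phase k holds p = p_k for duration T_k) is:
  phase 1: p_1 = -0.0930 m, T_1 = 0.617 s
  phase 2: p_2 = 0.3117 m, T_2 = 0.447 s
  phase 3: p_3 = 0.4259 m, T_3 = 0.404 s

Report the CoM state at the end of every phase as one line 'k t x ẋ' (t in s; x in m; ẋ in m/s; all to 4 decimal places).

phase 1: p=-0.0930, T=0.617, ωT=1.821199, cosh=3.170547, sinh=3.008715; start (x,ẋ)=(-0.100300, 0.081700) → end (x,ẋ)=(-0.032867, 0.194204)
phase 2: p=0.3117, T=0.447, ωT=1.319410, cosh=2.004253, sinh=1.736960; start (x,ẋ)=(-0.032867, 0.194204) → end (x,ẋ)=(-0.264618, -1.377356)
phase 3: p=0.4259, T=0.404, ωT=1.192487, cosh=1.799366, sinh=1.495900; start (x,ẋ)=(-0.264618, -1.377356) → end (x,ẋ)=(-1.514628, -5.527313)

1 0.6170 -0.0329 0.1942
2 1.0640 -0.2646 -1.3774
3 1.4680 -1.5146 -5.5273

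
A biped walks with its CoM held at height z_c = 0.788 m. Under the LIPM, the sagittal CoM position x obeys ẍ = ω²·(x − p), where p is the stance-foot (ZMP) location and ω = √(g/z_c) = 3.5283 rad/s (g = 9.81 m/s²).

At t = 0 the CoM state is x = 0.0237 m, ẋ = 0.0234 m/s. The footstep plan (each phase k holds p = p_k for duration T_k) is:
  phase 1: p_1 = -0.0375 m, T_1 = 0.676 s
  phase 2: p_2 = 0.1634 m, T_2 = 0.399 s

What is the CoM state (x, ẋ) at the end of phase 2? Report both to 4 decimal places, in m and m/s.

phase 1: p=-0.0375, T=0.676, ωT=2.385131, cosh=5.476280, sinh=5.384203; start (x,ẋ)=(0.023700, 0.023400) → end (x,ẋ)=(0.333357, 1.290766)
phase 2: p=0.1634, T=0.399, ωT=1.407792, cosh=2.165802, sinh=1.921119; start (x,ẋ)=(0.333357, 1.290766) → end (x,ẋ)=(1.234300, 3.947560)

x = 1.2343, ẋ = 3.9476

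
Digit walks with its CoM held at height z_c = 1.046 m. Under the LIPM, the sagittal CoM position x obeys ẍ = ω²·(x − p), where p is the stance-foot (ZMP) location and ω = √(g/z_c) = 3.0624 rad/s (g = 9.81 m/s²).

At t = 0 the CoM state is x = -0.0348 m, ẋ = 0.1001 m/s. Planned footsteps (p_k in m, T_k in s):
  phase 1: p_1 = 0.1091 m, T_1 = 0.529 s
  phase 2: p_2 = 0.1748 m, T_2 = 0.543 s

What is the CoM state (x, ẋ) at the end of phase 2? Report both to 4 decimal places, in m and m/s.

phase 1: p=0.1091, T=0.529, ωT=1.620010, cosh=2.625518, sinh=2.427621; start (x,ẋ)=(-0.034800, 0.100100) → end (x,ẋ)=(-0.189361, -0.806988)
phase 2: p=0.1748, T=0.543, ωT=1.662883, cosh=2.732044, sinh=2.542452; start (x,ẋ)=(-0.189361, -0.806988) → end (x,ẋ)=(-1.490078, -5.040086)

x = -1.4901, ẋ = -5.0401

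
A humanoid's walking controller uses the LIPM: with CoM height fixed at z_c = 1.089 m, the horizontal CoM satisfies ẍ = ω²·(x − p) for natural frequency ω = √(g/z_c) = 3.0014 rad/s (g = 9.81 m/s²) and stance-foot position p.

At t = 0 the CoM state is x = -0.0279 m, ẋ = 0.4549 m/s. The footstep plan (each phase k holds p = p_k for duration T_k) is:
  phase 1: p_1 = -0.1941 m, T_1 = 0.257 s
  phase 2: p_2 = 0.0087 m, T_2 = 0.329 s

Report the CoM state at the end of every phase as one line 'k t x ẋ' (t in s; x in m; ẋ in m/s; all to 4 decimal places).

phase 1: p=-0.1941, T=0.257, ωT=0.771360, cosh=1.312544, sinh=0.850161; start (x,ẋ)=(-0.027900, 0.454900) → end (x,ẋ)=(0.152897, 1.021164)
phase 2: p=0.0087, T=0.329, ωT=0.987461, cosh=1.528465, sinh=1.155944; start (x,ẋ)=(0.152897, 1.021164) → end (x,ẋ)=(0.622387, 2.061100)

1 0.2570 0.1529 1.0212
2 0.5860 0.6224 2.0611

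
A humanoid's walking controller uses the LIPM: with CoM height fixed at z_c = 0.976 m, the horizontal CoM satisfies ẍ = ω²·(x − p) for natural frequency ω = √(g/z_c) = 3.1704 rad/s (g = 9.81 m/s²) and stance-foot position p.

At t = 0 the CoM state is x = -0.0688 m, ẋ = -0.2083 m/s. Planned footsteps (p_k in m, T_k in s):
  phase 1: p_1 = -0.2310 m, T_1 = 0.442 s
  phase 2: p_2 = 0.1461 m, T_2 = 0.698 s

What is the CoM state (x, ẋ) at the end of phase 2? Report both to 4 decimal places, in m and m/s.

x = 0.1959, ẋ = 0.2692

phase 1: p=-0.2310, T=0.442, ωT=1.401317, cosh=2.153408, sinh=1.907135; start (x,ẋ)=(-0.068800, -0.208300) → end (x,ẋ)=(-0.007019, 0.532168)
phase 2: p=0.1461, T=0.698, ωT=2.212939, cosh=4.625964, sinh=4.516585; start (x,ẋ)=(-0.007019, 0.532168) → end (x,ẋ)=(0.195910, 0.269224)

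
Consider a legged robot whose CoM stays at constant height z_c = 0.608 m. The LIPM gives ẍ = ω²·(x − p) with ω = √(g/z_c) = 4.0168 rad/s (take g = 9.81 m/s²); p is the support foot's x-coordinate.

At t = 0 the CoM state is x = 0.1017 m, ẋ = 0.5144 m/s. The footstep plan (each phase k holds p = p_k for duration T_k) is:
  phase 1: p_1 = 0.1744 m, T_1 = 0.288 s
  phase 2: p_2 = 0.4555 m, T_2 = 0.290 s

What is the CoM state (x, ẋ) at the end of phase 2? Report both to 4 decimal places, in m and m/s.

phase 1: p=0.1744, T=0.288, ωT=1.156838, cosh=1.747171, sinh=1.432693; start (x,ẋ)=(0.101700, 0.514400) → end (x,ẋ)=(0.230854, 0.480368)
phase 2: p=0.4555, T=0.290, ωT=1.164872, cosh=1.758738, sinh=1.446775; start (x,ẋ)=(0.230854, 0.480368) → end (x,ẋ)=(0.233427, -0.460666)

x = 0.2334, ẋ = -0.4607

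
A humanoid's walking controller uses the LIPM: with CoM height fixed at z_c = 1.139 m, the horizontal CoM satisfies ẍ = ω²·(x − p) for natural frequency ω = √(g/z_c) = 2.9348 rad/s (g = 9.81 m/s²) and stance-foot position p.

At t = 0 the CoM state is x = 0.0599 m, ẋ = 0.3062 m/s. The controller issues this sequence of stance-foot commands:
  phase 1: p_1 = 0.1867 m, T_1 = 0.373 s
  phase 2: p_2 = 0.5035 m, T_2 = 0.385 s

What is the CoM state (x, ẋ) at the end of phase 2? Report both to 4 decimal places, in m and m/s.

phase 1: p=0.1867, T=0.373, ωT=1.094680, cosh=1.661437, sinh=1.326790; start (x,ẋ)=(0.059900, 0.306200) → end (x,ẋ)=(0.114459, 0.014990)
phase 2: p=0.5035, T=0.385, ωT=1.129898, cosh=1.709203, sinh=1.386137; start (x,ẋ)=(0.114459, 0.014990) → end (x,ẋ)=(-0.154370, -1.557010)

x = -0.1544, ẋ = -1.5570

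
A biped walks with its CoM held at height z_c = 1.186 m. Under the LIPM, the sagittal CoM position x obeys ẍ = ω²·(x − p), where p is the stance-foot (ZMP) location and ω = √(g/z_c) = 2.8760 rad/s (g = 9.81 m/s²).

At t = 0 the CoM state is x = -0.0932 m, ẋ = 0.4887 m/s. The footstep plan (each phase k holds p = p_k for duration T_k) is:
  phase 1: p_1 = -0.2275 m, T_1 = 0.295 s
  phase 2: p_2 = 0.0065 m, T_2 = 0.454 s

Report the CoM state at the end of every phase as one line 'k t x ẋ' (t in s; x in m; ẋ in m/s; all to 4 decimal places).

phase 1: p=-0.2275, T=0.295, ωT=0.848420, cosh=1.382022, sinh=0.953931; start (x,ẋ)=(-0.093200, 0.488700) → end (x,ẋ)=(0.120201, 1.043847)
phase 2: p=0.0065, T=0.454, ωT=1.305704, cosh=1.980634, sinh=1.709652; start (x,ẋ)=(0.120201, 1.043847) → end (x,ẋ)=(0.852220, 2.626541)

1 0.2950 0.1202 1.0438
2 0.7490 0.8522 2.6265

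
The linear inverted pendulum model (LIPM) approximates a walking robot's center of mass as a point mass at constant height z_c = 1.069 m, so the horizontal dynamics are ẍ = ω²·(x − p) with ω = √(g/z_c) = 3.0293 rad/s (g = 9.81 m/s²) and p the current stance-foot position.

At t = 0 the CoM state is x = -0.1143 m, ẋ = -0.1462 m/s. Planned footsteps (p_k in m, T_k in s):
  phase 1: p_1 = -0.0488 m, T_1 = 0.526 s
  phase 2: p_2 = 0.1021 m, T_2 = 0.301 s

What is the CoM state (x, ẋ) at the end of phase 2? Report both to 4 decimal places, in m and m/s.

phase 1: p=-0.0488, T=0.526, ωT=1.593412, cosh=2.561870, sinh=2.358639; start (x,ẋ)=(-0.114300, -0.146200) → end (x,ẋ)=(-0.330435, -0.842544)
phase 2: p=0.1021, T=0.301, ωT=0.911819, cosh=1.445319, sinh=1.043527; start (x,ẋ)=(-0.330435, -0.842544) → end (x,ẋ)=(-0.813289, -2.585056)

x = -0.8133, ẋ = -2.5851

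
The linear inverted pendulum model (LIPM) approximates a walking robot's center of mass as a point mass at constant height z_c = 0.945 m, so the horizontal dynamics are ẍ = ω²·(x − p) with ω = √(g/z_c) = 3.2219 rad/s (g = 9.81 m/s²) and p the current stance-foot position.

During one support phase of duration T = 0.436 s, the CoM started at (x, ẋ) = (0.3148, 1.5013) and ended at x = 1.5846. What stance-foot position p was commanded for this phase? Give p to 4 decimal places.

ωT = 3.2219·0.436 = 1.404748; cosh(ωT) = 2.159965, sinh(ωT) = 1.914536
x(T) = p + (x₀−p)·cosh(ωT) + (ẋ₀/ω)·sinh(ωT) ⇒ p·(1 − cosh) = x(T) − x₀·cosh − (ẋ₀/ω)·sinh
numerator   = 1.5846 − (0.3148)·2.159965 − (1.5013/3.2219)·1.914536 = 0.012532
denominator = 1 − 2.159965 = -1.159965
p = 0.012532 / -1.159965 = -0.0108

p = -0.0108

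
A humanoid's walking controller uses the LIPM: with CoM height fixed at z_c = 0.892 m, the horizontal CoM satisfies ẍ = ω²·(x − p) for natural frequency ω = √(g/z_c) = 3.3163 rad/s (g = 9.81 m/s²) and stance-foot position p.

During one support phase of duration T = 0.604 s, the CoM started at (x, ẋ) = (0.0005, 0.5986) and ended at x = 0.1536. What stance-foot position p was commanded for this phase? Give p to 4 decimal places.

ωT = 3.3163·0.604 = 2.003045; cosh(ωT) = 3.773258, sinh(ωT) = 3.638334
x(T) = p + (x₀−p)·cosh(ωT) + (ẋ₀/ω)·sinh(ωT) ⇒ p·(1 − cosh) = x(T) − x₀·cosh − (ẋ₀/ω)·sinh
numerator   = 0.1536 − (0.0005)·3.773258 − (0.5986/3.3163)·3.638334 = -0.505015
denominator = 1 − 3.773258 = -2.773258
p = -0.505015 / -2.773258 = 0.1821

p = 0.1821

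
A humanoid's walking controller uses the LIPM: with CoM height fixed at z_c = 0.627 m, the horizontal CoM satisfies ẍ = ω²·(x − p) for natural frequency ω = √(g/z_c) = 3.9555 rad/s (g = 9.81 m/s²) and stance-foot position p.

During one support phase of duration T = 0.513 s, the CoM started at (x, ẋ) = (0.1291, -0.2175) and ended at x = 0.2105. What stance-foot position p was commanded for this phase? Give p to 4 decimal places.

p = 0.0291

ωT = 3.9555·0.513 = 2.029171; cosh(ωT) = 3.869613, sinh(ωT) = 3.738168
x(T) = p + (x₀−p)·cosh(ωT) + (ẋ₀/ω)·sinh(ωT) ⇒ p·(1 − cosh) = x(T) − x₀·cosh − (ẋ₀/ω)·sinh
numerator   = 0.2105 − (0.1291)·3.869613 − (-0.2175/3.9555)·3.738168 = -0.083517
denominator = 1 − 3.869613 = -2.869613
p = -0.083517 / -2.869613 = 0.0291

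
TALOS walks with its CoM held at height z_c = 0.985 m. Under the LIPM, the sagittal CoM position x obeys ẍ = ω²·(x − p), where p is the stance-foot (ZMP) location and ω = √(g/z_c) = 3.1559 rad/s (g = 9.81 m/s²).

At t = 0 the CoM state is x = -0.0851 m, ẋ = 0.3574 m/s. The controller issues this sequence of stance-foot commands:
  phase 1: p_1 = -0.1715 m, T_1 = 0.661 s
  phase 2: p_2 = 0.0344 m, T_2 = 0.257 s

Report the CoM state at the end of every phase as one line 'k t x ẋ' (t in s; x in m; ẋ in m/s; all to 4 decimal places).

phase 1: p=-0.1715, T=0.661, ωT=2.086050, cosh=4.088609, sinh=3.964433; start (x,ẋ)=(-0.085100, 0.357400) → end (x,ẋ)=(0.630721, 2.542250)
phase 2: p=0.0344, T=0.257, ωT=0.811066, cosh=1.347345, sinh=0.902961; start (x,ẋ)=(0.630721, 2.542250) → end (x,ẋ)=(1.565234, 5.124596)

1 0.6610 0.6307 2.5422
2 0.9180 1.5652 5.1246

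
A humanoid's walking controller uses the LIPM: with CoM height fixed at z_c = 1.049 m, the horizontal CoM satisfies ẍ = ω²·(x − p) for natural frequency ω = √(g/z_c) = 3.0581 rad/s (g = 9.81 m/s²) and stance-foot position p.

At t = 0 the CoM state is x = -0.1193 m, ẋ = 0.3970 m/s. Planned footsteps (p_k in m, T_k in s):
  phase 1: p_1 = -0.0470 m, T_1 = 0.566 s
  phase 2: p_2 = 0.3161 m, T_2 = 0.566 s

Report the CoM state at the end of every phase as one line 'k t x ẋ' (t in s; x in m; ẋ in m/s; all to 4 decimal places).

phase 1: p=-0.0470, T=0.566, ωT=1.730885, cosh=2.911387, sinh=2.734259; start (x,ẋ)=(-0.119300, 0.397000) → end (x,ẋ)=(0.097466, 0.551274)
phase 2: p=0.3161, T=0.566, ωT=1.730885, cosh=2.911387, sinh=2.734259; start (x,ẋ)=(0.097466, 0.551274) → end (x,ẋ)=(0.172468, -0.223166)

1 0.5660 0.0975 0.5513
2 1.1320 0.1725 -0.2232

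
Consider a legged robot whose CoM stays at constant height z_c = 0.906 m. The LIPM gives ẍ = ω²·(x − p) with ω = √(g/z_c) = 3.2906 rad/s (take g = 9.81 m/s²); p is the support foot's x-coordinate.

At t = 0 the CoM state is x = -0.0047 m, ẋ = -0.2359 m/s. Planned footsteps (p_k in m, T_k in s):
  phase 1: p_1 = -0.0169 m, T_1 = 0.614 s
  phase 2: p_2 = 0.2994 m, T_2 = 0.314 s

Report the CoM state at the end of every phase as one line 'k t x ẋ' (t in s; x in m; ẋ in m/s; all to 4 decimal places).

1 0.6140 -0.2357 -0.7564
2 0.9280 -0.8297 -3.3581

phase 1: p=-0.0169, T=0.614, ωT=2.020428, cosh=3.837077, sinh=3.704478; start (x,ẋ)=(-0.004700, -0.235900) → end (x,ẋ)=(-0.235658, -0.756449)
phase 2: p=0.2994, T=0.314, ωT=1.033248, cosh=1.583014, sinh=1.227165; start (x,ẋ)=(-0.235658, -0.756449) → end (x,ẋ)=(-0.829708, -3.358093)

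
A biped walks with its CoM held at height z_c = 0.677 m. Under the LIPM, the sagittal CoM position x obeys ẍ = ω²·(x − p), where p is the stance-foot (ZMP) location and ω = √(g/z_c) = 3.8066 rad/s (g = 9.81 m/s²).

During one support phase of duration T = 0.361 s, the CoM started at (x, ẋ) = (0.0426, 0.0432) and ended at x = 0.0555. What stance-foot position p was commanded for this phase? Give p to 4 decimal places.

p = 0.0499

ωT = 3.8066·0.361 = 1.374183; cosh(ωT) = 2.102446, sinh(ωT) = 1.849399
x(T) = p + (x₀−p)·cosh(ωT) + (ẋ₀/ω)·sinh(ωT) ⇒ p·(1 − cosh) = x(T) − x₀·cosh − (ẋ₀/ω)·sinh
numerator   = 0.0555 − (0.0426)·2.102446 − (0.0432/3.8066)·1.849399 = -0.055052
denominator = 1 − 2.102446 = -1.102446
p = -0.055052 / -1.102446 = 0.0499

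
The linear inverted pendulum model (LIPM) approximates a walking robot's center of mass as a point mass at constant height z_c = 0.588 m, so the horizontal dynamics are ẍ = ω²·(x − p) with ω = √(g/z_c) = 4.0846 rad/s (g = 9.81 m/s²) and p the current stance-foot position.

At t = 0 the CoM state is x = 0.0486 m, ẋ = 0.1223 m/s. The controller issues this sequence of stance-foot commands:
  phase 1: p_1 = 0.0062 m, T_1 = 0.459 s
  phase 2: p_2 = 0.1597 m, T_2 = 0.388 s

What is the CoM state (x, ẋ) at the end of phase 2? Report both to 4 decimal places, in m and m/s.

x = 0.9202, ẋ = 3.2332

phase 1: p=0.0062, T=0.459, ωT=1.874831, cosh=3.336550, sinh=3.183169; start (x,ẋ)=(0.048600, 0.122300) → end (x,ẋ)=(0.242979, 0.959344)
phase 2: p=0.1597, T=0.388, ωT=1.584825, cosh=2.541710, sinh=2.336726; start (x,ẋ)=(0.242979, 0.959344) → end (x,ẋ)=(0.920195, 3.233241)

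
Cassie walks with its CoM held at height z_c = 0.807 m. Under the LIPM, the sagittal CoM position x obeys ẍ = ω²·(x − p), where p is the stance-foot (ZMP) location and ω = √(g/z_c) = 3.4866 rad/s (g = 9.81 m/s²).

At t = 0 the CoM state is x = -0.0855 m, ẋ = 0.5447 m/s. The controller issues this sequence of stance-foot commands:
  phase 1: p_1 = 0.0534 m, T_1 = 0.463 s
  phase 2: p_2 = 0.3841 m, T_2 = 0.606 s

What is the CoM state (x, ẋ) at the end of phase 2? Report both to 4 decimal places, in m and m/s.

phase 1: p=0.0534, T=0.463, ωT=1.614296, cosh=2.611690, sinh=2.412659; start (x,ẋ)=(-0.085500, 0.544700) → end (x,ẋ)=(0.067558, 0.254164)
phase 2: p=0.3841, T=0.606, ωT=2.112880, cosh=4.196458, sinh=4.075569; start (x,ẋ)=(0.067558, 0.254164) → end (x,ẋ)=(-0.647157, -3.431435)

x = -0.6472, ẋ = -3.4314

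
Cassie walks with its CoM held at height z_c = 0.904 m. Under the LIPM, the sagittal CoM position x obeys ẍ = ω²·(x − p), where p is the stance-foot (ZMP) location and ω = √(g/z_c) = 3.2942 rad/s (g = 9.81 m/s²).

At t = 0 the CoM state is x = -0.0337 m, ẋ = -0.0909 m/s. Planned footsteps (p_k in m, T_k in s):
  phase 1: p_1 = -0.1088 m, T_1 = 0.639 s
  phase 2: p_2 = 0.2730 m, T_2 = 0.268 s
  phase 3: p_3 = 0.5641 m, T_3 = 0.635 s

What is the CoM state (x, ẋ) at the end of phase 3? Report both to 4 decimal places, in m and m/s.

x = -0.5630, ẋ = -3.5325

phase 1: p=-0.1088, T=0.639, ωT=2.104994, cosh=4.164449, sinh=4.042603; start (x,ẋ)=(-0.033700, -0.090900) → end (x,ẋ)=(0.092399, 0.621569)
phase 2: p=0.2730, T=0.268, ωT=0.882846, cosh=1.415687, sinh=1.002083; start (x,ẋ)=(0.092399, 0.621569) → end (x,ẋ)=(0.206404, 0.283771)
phase 3: p=0.5641, T=0.635, ωT=2.091817, cosh=4.111541, sinh=3.988078; start (x,ẋ)=(0.206404, 0.283771) → end (x,ẋ)=(-0.563038, -3.532503)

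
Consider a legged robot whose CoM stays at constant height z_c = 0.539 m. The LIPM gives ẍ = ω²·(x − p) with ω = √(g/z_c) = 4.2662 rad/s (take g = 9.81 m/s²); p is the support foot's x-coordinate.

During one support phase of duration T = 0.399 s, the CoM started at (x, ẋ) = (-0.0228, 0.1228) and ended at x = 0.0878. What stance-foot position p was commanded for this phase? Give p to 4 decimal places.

p = -0.0415

ωT = 4.2662·0.399 = 1.702214; cosh(ωT) = 2.834179, sinh(ωT) = 2.651900
x(T) = p + (x₀−p)·cosh(ωT) + (ẋ₀/ω)·sinh(ωT) ⇒ p·(1 − cosh) = x(T) − x₀·cosh − (ẋ₀/ω)·sinh
numerator   = 0.0878 − (-0.0228)·2.834179 − (0.1228/4.2662)·2.651900 = 0.076086
denominator = 1 − 2.834179 = -1.834179
p = 0.076086 / -1.834179 = -0.0415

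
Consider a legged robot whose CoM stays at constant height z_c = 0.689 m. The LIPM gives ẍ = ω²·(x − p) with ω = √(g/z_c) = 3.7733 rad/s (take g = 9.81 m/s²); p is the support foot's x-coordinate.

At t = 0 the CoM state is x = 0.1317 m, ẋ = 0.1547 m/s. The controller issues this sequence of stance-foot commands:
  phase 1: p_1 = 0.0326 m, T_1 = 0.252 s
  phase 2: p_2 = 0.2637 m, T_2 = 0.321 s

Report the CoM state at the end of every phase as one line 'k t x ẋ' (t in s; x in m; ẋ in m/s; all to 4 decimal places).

1 0.2520 0.2251 0.6417
2 0.5730 0.4533 0.9501

phase 1: p=0.0326, T=0.252, ωT=0.950872, cosh=1.487184, sinh=1.100780; start (x,ẋ)=(0.131700, 0.154700) → end (x,ẋ)=(0.225110, 0.641687)
phase 2: p=0.2637, T=0.321, ωT=1.211229, cosh=1.827720, sinh=1.529889; start (x,ẋ)=(0.225110, 0.641687) → end (x,ẋ)=(0.453342, 0.950056)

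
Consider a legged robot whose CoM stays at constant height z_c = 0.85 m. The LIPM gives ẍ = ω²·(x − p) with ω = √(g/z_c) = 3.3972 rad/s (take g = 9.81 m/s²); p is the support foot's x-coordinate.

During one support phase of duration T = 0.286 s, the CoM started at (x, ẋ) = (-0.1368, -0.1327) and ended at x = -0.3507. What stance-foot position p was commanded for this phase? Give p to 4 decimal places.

p = 0.1957

ωT = 3.3972·0.286 = 0.971599; cosh(ωT) = 1.510322, sinh(ωT) = 1.131845
x(T) = p + (x₀−p)·cosh(ωT) + (ẋ₀/ω)·sinh(ωT) ⇒ p·(1 − cosh) = x(T) − x₀·cosh − (ẋ₀/ω)·sinh
numerator   = -0.3507 − (-0.1368)·1.510322 − (-0.1327/3.3972)·1.131845 = -0.099876
denominator = 1 − 1.510322 = -0.510322
p = -0.099876 / -0.510322 = 0.1957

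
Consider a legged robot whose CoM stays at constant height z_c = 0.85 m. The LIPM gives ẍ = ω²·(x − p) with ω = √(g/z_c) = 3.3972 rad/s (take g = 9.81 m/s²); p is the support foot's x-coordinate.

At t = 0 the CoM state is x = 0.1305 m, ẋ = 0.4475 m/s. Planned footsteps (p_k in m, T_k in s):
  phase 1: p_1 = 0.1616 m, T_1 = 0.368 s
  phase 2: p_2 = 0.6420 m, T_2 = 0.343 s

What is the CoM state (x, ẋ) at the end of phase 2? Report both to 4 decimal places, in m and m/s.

phase 1: p=0.1616, T=0.368, ωT=1.250170, cosh=1.888696, sinh=1.602239; start (x,ẋ)=(0.130500, 0.447500) → end (x,ẋ)=(0.313918, 0.675910)
phase 2: p=0.6420, T=0.343, ωT=1.165240, cosh=1.759270, sinh=1.447422; start (x,ẋ)=(0.313918, 0.675910) → end (x,ẋ)=(0.352796, -0.424129)

x = 0.3528, ẋ = -0.4241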